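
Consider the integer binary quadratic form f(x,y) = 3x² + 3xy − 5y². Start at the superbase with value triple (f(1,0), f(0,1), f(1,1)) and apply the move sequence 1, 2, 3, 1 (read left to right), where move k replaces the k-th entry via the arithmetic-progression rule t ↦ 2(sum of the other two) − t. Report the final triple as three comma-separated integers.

start (3,-5,1) = (f(1,0),f(0,1),f(1,1))
replace slot 1: 2·((-5)+1) − 3 = -11 → (-11,-5,1)
replace slot 2: 2·((-11)+1) − (-5) = -15 → (-11,-15,1)
replace slot 3: 2·((-11)+(-15)) − 1 = -53 → (-11,-15,-53)
replace slot 1: 2·((-15)+(-53)) − (-11) = -125 → (-125,-15,-53)

-125,-15,-53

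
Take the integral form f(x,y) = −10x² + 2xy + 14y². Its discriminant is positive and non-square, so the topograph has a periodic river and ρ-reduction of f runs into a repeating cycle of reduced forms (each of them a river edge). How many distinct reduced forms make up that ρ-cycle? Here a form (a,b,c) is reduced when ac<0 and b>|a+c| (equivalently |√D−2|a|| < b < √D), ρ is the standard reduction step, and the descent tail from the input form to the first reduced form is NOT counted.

D = 564, ⌊√D⌋ = 23
descent: ρ → (14,-2,-10)
descent: ρ → (-10,22,2)  [lands on river]
river: ρ → (2,22,-10)
river: ρ → (-10,18,6)
river: ρ → (6,18,-10)
ρ-cycle length = 4 (tail of 2 descent steps not counted)

4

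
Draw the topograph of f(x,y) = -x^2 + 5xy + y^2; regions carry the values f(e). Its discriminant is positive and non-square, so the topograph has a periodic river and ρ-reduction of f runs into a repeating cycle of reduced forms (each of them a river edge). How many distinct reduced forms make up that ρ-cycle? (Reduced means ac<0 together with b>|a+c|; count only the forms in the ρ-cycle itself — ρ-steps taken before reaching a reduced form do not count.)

D = 29, ⌊√D⌋ = 5
river: ρ → (1,5,-1)
river: ρ → (-1,5,1)
ρ-cycle length = 2 (tail of 0 descent steps not counted)

2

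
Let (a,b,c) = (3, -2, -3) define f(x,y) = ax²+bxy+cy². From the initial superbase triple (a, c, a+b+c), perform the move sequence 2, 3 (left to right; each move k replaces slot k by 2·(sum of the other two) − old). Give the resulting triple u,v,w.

start (3,-3,-2) = (f(1,0),f(0,1),f(1,1))
replace slot 2: 2·(3+(-2)) − (-3) = 5 → (3,5,-2)
replace slot 3: 2·(3+5) − (-2) = 18 → (3,5,18)

3,5,18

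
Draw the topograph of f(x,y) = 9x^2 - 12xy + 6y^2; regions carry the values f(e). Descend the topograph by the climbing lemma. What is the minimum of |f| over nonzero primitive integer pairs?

translate: b→6 (≡-12 mod 18), so (9,-12,6)→(9,6,3)
flip: (9,6,3)→(3,-6,9)
translate: b→0 (≡-6 mod 6), so (3,-6,9)→(3,0,6)
reduced (well bottom): (3,0,6) with a≤c, −a<b≤a
well minimum = a = 3

3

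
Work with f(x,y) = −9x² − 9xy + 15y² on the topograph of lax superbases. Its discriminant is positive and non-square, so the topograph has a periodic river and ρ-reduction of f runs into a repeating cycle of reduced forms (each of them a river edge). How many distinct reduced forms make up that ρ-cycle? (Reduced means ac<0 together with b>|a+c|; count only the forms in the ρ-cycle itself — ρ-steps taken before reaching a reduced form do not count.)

D = 621, ⌊√D⌋ = 24
descent: ρ → (15,9,-9)  [lands on river]
river: ρ → (-9,9,15)
river: ρ → (15,21,-3)
river: ρ → (-3,21,15)
ρ-cycle length = 4 (tail of 1 descent step not counted)

4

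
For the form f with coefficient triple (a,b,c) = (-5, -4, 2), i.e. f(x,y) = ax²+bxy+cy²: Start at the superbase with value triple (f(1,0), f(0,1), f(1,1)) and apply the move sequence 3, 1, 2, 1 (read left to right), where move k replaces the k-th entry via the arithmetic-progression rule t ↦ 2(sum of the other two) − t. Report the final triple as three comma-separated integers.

start (-5,2,-7) = (f(1,0),f(0,1),f(1,1))
replace slot 3: 2·((-5)+2) − (-7) = 1 → (-5,2,1)
replace slot 1: 2·(2+1) − (-5) = 11 → (11,2,1)
replace slot 2: 2·(11+1) − 2 = 22 → (11,22,1)
replace slot 1: 2·(22+1) − 11 = 35 → (35,22,1)

35,22,1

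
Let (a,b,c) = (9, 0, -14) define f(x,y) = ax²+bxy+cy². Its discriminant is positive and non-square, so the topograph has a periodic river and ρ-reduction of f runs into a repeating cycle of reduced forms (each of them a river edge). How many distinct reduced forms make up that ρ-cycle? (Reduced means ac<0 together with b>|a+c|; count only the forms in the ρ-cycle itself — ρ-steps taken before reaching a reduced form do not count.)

D = 504, ⌊√D⌋ = 22
descent: ρ → (-14,0,9)
descent: ρ → (9,18,-5)  [lands on river]
river: ρ → (-5,22,1)
river: ρ → (1,22,-5)
river: ρ → (-5,18,9)
ρ-cycle length = 4 (tail of 2 descent steps not counted)

4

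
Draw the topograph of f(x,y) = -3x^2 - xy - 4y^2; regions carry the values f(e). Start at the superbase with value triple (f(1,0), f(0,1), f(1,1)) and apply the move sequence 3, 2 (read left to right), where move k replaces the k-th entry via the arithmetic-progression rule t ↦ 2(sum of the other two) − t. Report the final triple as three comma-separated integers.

start (-3,-4,-8) = (f(1,0),f(0,1),f(1,1))
replace slot 3: 2·((-3)+(-4)) − (-8) = -6 → (-3,-4,-6)
replace slot 2: 2·((-3)+(-6)) − (-4) = -14 → (-3,-14,-6)

-3,-14,-6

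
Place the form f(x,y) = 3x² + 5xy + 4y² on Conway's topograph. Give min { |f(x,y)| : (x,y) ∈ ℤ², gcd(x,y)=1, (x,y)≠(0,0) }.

translate: b→-1 (≡5 mod 6), so (3,5,4)→(3,-1,2)
flip: (3,-1,2)→(2,1,3)
reduced (well bottom): (2,1,3) with a≤c, −a<b≤a
well minimum = a = 2

2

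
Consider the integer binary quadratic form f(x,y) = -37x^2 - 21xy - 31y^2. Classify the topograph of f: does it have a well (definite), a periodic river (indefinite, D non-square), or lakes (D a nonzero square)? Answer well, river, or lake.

D = b²−4ac = (-21)² − 4·(-37)·(-31) = -4147
D < 0 ⇒ definite ⇒ every region one sign ⇒ single well

well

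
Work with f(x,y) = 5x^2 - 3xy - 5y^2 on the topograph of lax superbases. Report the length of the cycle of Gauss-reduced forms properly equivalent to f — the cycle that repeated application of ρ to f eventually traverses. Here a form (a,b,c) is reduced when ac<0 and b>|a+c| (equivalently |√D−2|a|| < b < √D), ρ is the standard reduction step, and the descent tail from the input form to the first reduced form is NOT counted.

D = 109, ⌊√D⌋ = 10
descent: ρ → (-5,3,5)  [lands on river]
river: ρ → (5,7,-3)
river: ρ → (-3,5,7)
river: ρ → (7,9,-1)
river: ρ → (-1,9,7)
river: ρ → (7,5,-3)
river: ρ → (-3,7,5)
river: ρ → (5,3,-5)
river: ρ → (-5,7,3)
river: ρ → (3,5,-7)
river: ρ → (-7,9,1)
river: ρ → (1,9,-7)
river: ρ → (-7,5,3)
river: ρ → (3,7,-5)
ρ-cycle length = 14 (tail of 1 descent step not counted)

14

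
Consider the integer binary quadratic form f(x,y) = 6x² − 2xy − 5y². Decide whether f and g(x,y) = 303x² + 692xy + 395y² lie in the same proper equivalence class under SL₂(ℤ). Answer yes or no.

D₁ = 124, D₂ = 124
river cycle of f (length 8): (-5, 2, 6), (6, 10, -1), (-1, 10, 6), (6, 2, -5), (-5, 8, 3), (3, 10, -2), (-2, 10, 3), (3, 8, -5)
river cycle of g (length 8): (6, 10, -1), (-1, 10, 6), (6, 2, -5), (-5, 8, 3), (3, 10, -2), (-2, 10, 3), (3, 8, -5), (-5, 2, 6)
cycles coincide ⇒ equivalent

yes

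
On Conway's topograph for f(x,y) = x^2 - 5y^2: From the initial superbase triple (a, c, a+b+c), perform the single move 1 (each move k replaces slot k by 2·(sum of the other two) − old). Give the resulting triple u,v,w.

start (1,-5,-4) = (f(1,0),f(0,1),f(1,1))
replace slot 1: 2·((-5)+(-4)) − 1 = -19 → (-19,-5,-4)

-19,-5,-4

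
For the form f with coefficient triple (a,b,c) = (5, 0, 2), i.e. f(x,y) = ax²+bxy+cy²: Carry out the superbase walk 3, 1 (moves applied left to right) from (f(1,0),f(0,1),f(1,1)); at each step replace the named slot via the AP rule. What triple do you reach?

start (5,2,7) = (f(1,0),f(0,1),f(1,1))
replace slot 3: 2·(5+2) − 7 = 7 → (5,2,7)
replace slot 1: 2·(2+7) − 5 = 13 → (13,2,7)

13,2,7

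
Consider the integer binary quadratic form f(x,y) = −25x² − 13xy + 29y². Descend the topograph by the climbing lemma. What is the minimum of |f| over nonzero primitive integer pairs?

descent: ρ → (29,13,-25)  [lands on river]
river: ρ → (-25,37,17)
river: ρ → (17,31,-31)
river: ρ → (-31,31,17)
river: ρ → (17,37,-25)
river: ρ → (-25,13,29)
river: ρ → (29,45,-9)
river: ρ → (-9,45,29)
closes: descent 1, river 8
min |a| on river = 9

9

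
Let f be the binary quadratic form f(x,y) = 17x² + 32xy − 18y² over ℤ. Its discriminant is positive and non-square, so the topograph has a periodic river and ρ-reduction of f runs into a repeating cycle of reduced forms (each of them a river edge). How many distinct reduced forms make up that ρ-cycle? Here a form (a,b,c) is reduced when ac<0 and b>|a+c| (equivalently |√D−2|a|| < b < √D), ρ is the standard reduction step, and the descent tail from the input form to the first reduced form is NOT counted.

D = 2248, ⌊√D⌋ = 47
river: ρ → (-18,40,9)
river: ρ → (9,32,-34)
river: ρ → (-34,36,7)
river: ρ → (7,34,-39)
river: ρ → (-39,44,2)
river: ρ → (2,44,-39)
river: ρ → (-39,34,7)
river: ρ → (7,36,-34)
river: ρ → (-34,32,9)
river: ρ → (9,40,-18)
river: ρ → (-18,32,17)
river: ρ → (17,36,-14)
river: ρ → (-14,20,33)
river: ρ → (33,46,-1)
river: ρ → (-1,46,33)
river: ρ → (33,20,-14)
river: ρ → (-14,36,17)
river: ρ → (17,32,-18)
ρ-cycle length = 18 (tail of 0 descent steps not counted)

18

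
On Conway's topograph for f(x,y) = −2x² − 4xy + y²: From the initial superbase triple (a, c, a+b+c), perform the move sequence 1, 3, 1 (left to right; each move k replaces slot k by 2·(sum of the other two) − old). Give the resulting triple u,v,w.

start (-2,1,-5) = (f(1,0),f(0,1),f(1,1))
replace slot 1: 2·(1+(-5)) − (-2) = -6 → (-6,1,-5)
replace slot 3: 2·((-6)+1) − (-5) = -5 → (-6,1,-5)
replace slot 1: 2·(1+(-5)) − (-6) = -2 → (-2,1,-5)

-2,1,-5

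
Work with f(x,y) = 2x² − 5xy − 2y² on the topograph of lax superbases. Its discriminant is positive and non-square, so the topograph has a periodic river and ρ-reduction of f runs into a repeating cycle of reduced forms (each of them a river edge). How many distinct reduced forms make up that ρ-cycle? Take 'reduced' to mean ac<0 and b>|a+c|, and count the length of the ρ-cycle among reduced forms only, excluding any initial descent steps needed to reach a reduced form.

D = 41, ⌊√D⌋ = 6
descent: ρ → (-2,5,2)  [lands on river]
river: ρ → (2,3,-4)
river: ρ → (-4,5,1)
river: ρ → (1,5,-4)
river: ρ → (-4,3,2)
river: ρ → (2,5,-2)
river: ρ → (-2,3,4)
river: ρ → (4,5,-1)
river: ρ → (-1,5,4)
river: ρ → (4,3,-2)
ρ-cycle length = 10 (tail of 1 descent step not counted)

10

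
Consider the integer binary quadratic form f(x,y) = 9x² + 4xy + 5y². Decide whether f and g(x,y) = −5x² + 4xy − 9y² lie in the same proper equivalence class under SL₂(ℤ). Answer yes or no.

D₁ = -164, D₂ = -164
f: flip: (9,4,5)→(5,-4,9)
f: reduced (well bottom): (5,-4,9) with a≤c, −a<b≤a
g is negative-definite; reduce −g:
−g: reduced (well bottom): (5,-4,9) with a≤c, −a<b≤a
flip sign back: reduced form of g is (-5,4,-9)
reduced forms (5, -4, 9) vs (-5, 4, -9) ⇒ inequivalent

no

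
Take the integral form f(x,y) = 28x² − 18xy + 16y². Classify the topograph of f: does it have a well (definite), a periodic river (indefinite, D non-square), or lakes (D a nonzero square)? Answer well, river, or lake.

D = b²−4ac = (-18)² − 4·28·16 = -1468
D < 0 ⇒ definite ⇒ every region one sign ⇒ single well

well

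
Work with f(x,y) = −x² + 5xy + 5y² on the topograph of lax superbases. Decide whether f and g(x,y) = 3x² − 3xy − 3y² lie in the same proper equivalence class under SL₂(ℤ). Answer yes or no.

D₁ = 45, D₂ = 45
river cycle of f (length 2): (5, 5, -1), (-1, 5, 5)
river cycle of g (length 2): (-3, 3, 3), (3, 3, -3)
cycles differ ⇒ inequivalent

no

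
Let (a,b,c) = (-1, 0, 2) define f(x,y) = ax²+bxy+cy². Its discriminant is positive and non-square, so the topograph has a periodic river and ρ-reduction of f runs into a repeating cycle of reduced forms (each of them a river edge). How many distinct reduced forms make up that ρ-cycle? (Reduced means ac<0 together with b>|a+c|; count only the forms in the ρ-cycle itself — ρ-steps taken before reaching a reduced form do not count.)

D = 8, ⌊√D⌋ = 2
descent: ρ → (2,0,-1)
descent: ρ → (-1,2,1)  [lands on river]
river: ρ → (1,2,-1)
ρ-cycle length = 2 (tail of 2 descent steps not counted)

2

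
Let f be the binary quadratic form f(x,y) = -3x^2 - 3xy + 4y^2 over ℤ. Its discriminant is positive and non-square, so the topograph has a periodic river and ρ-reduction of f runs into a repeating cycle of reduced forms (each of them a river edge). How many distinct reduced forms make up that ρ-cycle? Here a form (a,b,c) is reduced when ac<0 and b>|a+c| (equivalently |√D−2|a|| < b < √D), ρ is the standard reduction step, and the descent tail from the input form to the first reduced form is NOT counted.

D = 57, ⌊√D⌋ = 7
descent: ρ → (4,3,-3)  [lands on river]
river: ρ → (-3,3,4)
river: ρ → (4,5,-2)
river: ρ → (-2,7,1)
river: ρ → (1,7,-2)
river: ρ → (-2,5,4)
ρ-cycle length = 6 (tail of 1 descent step not counted)

6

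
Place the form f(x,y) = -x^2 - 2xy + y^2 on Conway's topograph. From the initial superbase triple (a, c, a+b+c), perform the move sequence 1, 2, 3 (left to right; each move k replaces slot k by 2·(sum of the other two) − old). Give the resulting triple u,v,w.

start (-1,1,-2) = (f(1,0),f(0,1),f(1,1))
replace slot 1: 2·(1+(-2)) − (-1) = -1 → (-1,1,-2)
replace slot 2: 2·((-1)+(-2)) − 1 = -7 → (-1,-7,-2)
replace slot 3: 2·((-1)+(-7)) − (-2) = -14 → (-1,-7,-14)

-1,-7,-14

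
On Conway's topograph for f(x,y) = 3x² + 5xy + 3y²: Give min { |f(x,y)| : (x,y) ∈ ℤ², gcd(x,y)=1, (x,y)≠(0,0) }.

translate: b→-1 (≡5 mod 6), so (3,5,3)→(3,-1,1)
flip: (3,-1,1)→(1,1,3)
reduced (well bottom): (1,1,3) with a≤c, −a<b≤a
well minimum = a = 1

1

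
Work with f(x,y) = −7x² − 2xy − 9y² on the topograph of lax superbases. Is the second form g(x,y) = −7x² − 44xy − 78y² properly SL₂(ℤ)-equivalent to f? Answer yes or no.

D₁ = -248, D₂ = -248
f is negative-definite; reduce −f:
−f: reduced (well bottom): (7,2,9) with a≤c, −a<b≤a
flip sign back: reduced form of f is (-7,-2,-9)
g is negative-definite; reduce −g:
−g: translate: b→2 (≡44 mod 14), so (7,44,78)→(7,2,9)
−g: reduced (well bottom): (7,2,9) with a≤c, −a<b≤a
flip sign back: reduced form of g is (-7,-2,-9)
reduced forms (-7, -2, -9) vs (-7, -2, -9) ⇒ equivalent

yes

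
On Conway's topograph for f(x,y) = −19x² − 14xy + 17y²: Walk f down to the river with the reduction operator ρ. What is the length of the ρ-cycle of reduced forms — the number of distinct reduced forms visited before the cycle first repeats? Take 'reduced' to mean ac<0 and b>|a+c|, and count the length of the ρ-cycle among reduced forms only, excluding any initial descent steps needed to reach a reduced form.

D = 1488, ⌊√D⌋ = 38
descent: ρ → (17,14,-19)  [lands on river]
river: ρ → (-19,24,12)
river: ρ → (12,24,-19)
river: ρ → (-19,14,17)
river: ρ → (17,20,-16)
river: ρ → (-16,12,21)
river: ρ → (21,30,-7)
river: ρ → (-7,26,29)
river: ρ → (29,32,-4)
river: ρ → (-4,32,29)
river: ρ → (29,26,-7)
river: ρ → (-7,30,21)
river: ρ → (21,12,-16)
river: ρ → (-16,20,17)
ρ-cycle length = 14 (tail of 1 descent step not counted)

14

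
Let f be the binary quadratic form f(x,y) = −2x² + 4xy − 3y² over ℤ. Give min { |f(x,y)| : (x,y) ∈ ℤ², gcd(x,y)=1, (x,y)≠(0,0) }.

translate: b→0 (≡-4 mod 4), so (2,-4,3)→(2,0,1)
flip: (2,0,1)→(1,0,2)
reduced (well bottom): (1,0,2) with a≤c, −a<b≤a
well minimum |f| = |-1| = 1 (negative-definite)

1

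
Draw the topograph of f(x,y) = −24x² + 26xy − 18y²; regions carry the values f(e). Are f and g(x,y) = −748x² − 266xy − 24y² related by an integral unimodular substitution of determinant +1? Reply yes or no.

D₁ = -1052, D₂ = -1052
f is negative-definite; reduce −f:
−f: translate: b→22 (≡-26 mod 48), so (24,-26,18)→(24,22,16)
−f: flip: (24,22,16)→(16,-22,24)
−f: translate: b→10 (≡-22 mod 32), so (16,-22,24)→(16,10,18)
−f: reduced (well bottom): (16,10,18) with a≤c, −a<b≤a
flip sign back: reduced form of f is (-16,-10,-18)
g is negative-definite; reduce −g:
−g: flip: (748,266,24)→(24,-266,748)
−g: translate: b→22 (≡-266 mod 48), so (24,-266,748)→(24,22,16)
−g: flip: (24,22,16)→(16,-22,24)
−g: translate: b→10 (≡-22 mod 32), so (16,-22,24)→(16,10,18)
−g: reduced (well bottom): (16,10,18) with a≤c, −a<b≤a
flip sign back: reduced form of g is (-16,-10,-18)
reduced forms (-16, -10, -18) vs (-16, -10, -18) ⇒ equivalent

yes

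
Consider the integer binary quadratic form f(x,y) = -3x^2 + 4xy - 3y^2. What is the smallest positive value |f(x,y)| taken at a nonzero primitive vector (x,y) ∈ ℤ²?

translate: b→2 (≡-4 mod 6), so (3,-4,3)→(3,2,2)
flip: (3,2,2)→(2,-2,3)
translate: b→2 (≡-2 mod 4), so (2,-2,3)→(2,2,3)
reduced (well bottom): (2,2,3) with a≤c, −a<b≤a
well minimum |f| = |-2| = 2 (negative-definite)

2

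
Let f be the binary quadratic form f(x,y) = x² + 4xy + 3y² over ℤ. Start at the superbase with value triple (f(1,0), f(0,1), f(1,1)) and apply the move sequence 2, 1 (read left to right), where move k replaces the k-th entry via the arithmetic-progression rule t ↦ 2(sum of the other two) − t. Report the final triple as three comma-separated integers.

start (1,3,8) = (f(1,0),f(0,1),f(1,1))
replace slot 2: 2·(1+8) − 3 = 15 → (1,15,8)
replace slot 1: 2·(15+8) − 1 = 45 → (45,15,8)

45,15,8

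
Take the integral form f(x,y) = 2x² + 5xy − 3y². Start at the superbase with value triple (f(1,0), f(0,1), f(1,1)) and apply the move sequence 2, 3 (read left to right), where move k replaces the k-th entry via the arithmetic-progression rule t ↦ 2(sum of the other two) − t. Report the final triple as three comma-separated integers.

start (2,-3,4) = (f(1,0),f(0,1),f(1,1))
replace slot 2: 2·(2+4) − (-3) = 15 → (2,15,4)
replace slot 3: 2·(2+15) − 4 = 30 → (2,15,30)

2,15,30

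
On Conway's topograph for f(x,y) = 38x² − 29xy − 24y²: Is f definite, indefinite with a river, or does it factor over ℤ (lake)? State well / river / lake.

D = b²−4ac = (-29)² − 4·38·(-24) = 4489
D = 67² is a perfect square ⇒ form factors over ℤ ⇒ lakes

lake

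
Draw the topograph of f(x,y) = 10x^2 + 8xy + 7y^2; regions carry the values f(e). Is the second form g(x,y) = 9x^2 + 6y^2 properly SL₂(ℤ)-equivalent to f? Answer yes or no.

D₁ = -216, D₂ = -216
f: flip: (10,8,7)→(7,-8,10)
f: translate: b→6 (≡-8 mod 14), so (7,-8,10)→(7,6,9)
f: reduced (well bottom): (7,6,9) with a≤c, −a<b≤a
g: flip: (9,0,6)→(6,0,9)
g: reduced (well bottom): (6,0,9) with a≤c, −a<b≤a
reduced forms (7, 6, 9) vs (6, 0, 9) ⇒ inequivalent

no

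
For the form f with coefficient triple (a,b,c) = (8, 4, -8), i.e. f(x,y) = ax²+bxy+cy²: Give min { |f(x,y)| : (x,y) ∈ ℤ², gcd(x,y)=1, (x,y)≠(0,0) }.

river: ρ → (-8,12,4)
river: ρ → (4,12,-8)
river: ρ → (-8,4,8)
river: ρ → (8,12,-4)
river: ρ → (-4,12,8)
river: ρ → (8,4,-8)
closes: descent 0, river 6
min |a| on river = 4

4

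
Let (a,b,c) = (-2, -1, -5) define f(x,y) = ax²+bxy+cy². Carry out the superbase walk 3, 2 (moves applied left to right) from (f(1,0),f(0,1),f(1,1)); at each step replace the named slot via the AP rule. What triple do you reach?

start (-2,-5,-8) = (f(1,0),f(0,1),f(1,1))
replace slot 3: 2·((-2)+(-5)) − (-8) = -6 → (-2,-5,-6)
replace slot 2: 2·((-2)+(-6)) − (-5) = -11 → (-2,-11,-6)

-2,-11,-6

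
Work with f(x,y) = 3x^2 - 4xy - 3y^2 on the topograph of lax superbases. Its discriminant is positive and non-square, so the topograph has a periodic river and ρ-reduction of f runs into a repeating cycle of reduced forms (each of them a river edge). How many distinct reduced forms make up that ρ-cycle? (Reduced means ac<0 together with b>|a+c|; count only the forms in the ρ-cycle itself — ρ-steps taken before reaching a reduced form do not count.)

D = 52, ⌊√D⌋ = 7
descent: ρ → (-3,4,3)  [lands on river]
river: ρ → (3,2,-4)
river: ρ → (-4,6,1)
river: ρ → (1,6,-4)
river: ρ → (-4,2,3)
river: ρ → (3,4,-3)
river: ρ → (-3,2,4)
river: ρ → (4,6,-1)
river: ρ → (-1,6,4)
river: ρ → (4,2,-3)
ρ-cycle length = 10 (tail of 1 descent step not counted)

10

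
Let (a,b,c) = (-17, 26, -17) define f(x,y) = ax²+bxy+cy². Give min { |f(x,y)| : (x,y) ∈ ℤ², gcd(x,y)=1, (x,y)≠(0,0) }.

translate: b→8 (≡-26 mod 34), so (17,-26,17)→(17,8,8)
flip: (17,8,8)→(8,-8,17)
translate: b→8 (≡-8 mod 16), so (8,-8,17)→(8,8,17)
reduced (well bottom): (8,8,17) with a≤c, −a<b≤a
well minimum |f| = |-8| = 8 (negative-definite)

8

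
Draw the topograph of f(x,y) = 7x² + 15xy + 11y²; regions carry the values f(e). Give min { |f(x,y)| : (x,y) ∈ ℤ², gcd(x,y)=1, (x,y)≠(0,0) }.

translate: b→1 (≡15 mod 14), so (7,15,11)→(7,1,3)
flip: (7,1,3)→(3,-1,7)
reduced (well bottom): (3,-1,7) with a≤c, −a<b≤a
well minimum = a = 3

3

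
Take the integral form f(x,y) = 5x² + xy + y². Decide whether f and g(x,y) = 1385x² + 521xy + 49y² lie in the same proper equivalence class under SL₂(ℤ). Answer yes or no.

D₁ = -19, D₂ = -19
f: flip: (5,1,1)→(1,-1,5)
f: translate: b→1 (≡-1 mod 2), so (1,-1,5)→(1,1,5)
f: reduced (well bottom): (1,1,5) with a≤c, −a<b≤a
g: flip: (1385,521,49)→(49,-521,1385)
g: translate: b→-31 (≡-521 mod 98), so (49,-521,1385)→(49,-31,5)
g: flip: (49,-31,5)→(5,31,49)
g: translate: b→1 (≡31 mod 10), so (5,31,49)→(5,1,1)
g: flip: (5,1,1)→(1,-1,5)
g: translate: b→1 (≡-1 mod 2), so (1,-1,5)→(1,1,5)
g: reduced (well bottom): (1,1,5) with a≤c, −a<b≤a
reduced forms (1, 1, 5) vs (1, 1, 5) ⇒ equivalent

yes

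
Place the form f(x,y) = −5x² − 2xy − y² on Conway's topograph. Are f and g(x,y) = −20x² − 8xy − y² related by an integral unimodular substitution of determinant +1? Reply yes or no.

D₁ = -16, D₂ = -16
f is negative-definite; reduce −f:
−f: flip: (5,2,1)→(1,-2,5)
−f: translate: b→0 (≡-2 mod 2), so (1,-2,5)→(1,0,4)
−f: reduced (well bottom): (1,0,4) with a≤c, −a<b≤a
flip sign back: reduced form of f is (-1,0,-4)
g is negative-definite; reduce −g:
−g: flip: (20,8,1)→(1,-8,20)
−g: translate: b→0 (≡-8 mod 2), so (1,-8,20)→(1,0,4)
−g: reduced (well bottom): (1,0,4) with a≤c, −a<b≤a
flip sign back: reduced form of g is (-1,0,-4)
reduced forms (-1, 0, -4) vs (-1, 0, -4) ⇒ equivalent

yes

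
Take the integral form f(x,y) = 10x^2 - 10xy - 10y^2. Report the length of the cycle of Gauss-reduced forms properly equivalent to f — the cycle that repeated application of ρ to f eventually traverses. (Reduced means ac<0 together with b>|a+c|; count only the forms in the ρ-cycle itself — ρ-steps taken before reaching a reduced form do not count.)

D = 500, ⌊√D⌋ = 22
descent: ρ → (-10,10,10)  [lands on river]
river: ρ → (10,10,-10)
ρ-cycle length = 2 (tail of 1 descent step not counted)

2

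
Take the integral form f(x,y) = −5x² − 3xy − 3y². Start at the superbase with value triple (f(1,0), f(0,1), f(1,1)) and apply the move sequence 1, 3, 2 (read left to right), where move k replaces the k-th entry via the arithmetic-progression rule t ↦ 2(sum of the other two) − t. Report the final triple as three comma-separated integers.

start (-5,-3,-11) = (f(1,0),f(0,1),f(1,1))
replace slot 1: 2·((-3)+(-11)) − (-5) = -23 → (-23,-3,-11)
replace slot 3: 2·((-23)+(-3)) − (-11) = -41 → (-23,-3,-41)
replace slot 2: 2·((-23)+(-41)) − (-3) = -125 → (-23,-125,-41)

-23,-125,-41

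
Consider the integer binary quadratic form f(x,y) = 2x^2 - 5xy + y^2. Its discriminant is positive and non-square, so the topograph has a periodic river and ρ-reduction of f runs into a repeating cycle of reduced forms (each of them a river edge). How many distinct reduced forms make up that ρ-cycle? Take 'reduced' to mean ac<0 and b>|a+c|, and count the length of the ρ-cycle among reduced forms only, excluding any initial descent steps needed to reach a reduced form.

D = 17, ⌊√D⌋ = 4
descent: ρ → (1,3,-2)  [lands on river]
river: ρ → (-2,1,2)
river: ρ → (2,3,-1)
river: ρ → (-1,3,2)
river: ρ → (2,1,-2)
river: ρ → (-2,3,1)
ρ-cycle length = 6 (tail of 1 descent step not counted)

6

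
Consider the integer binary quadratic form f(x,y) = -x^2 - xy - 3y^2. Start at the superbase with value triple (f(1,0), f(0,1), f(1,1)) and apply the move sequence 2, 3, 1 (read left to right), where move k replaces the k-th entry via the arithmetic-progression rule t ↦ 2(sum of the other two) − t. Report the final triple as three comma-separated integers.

start (-1,-3,-5) = (f(1,0),f(0,1),f(1,1))
replace slot 2: 2·((-1)+(-5)) − (-3) = -9 → (-1,-9,-5)
replace slot 3: 2·((-1)+(-9)) − (-5) = -15 → (-1,-9,-15)
replace slot 1: 2·((-9)+(-15)) − (-1) = -47 → (-47,-9,-15)

-47,-9,-15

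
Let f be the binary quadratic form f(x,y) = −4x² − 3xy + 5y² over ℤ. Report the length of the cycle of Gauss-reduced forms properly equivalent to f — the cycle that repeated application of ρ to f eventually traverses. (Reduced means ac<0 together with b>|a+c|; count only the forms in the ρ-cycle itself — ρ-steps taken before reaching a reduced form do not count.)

D = 89, ⌊√D⌋ = 9
descent: ρ → (5,3,-4)  [lands on river]
river: ρ → (-4,5,4)
river: ρ → (4,3,-5)
river: ρ → (-5,7,2)
river: ρ → (2,9,-1)
river: ρ → (-1,9,2)
river: ρ → (2,7,-5)
river: ρ → (-5,3,4)
river: ρ → (4,5,-4)
river: ρ → (-4,3,5)
river: ρ → (5,7,-2)
river: ρ → (-2,9,1)
river: ρ → (1,9,-2)
river: ρ → (-2,7,5)
ρ-cycle length = 14 (tail of 1 descent step not counted)

14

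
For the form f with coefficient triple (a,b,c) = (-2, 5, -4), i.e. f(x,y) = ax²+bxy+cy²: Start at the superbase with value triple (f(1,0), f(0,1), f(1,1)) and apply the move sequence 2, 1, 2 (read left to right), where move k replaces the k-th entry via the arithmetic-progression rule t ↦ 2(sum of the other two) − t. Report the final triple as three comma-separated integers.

start (-2,-4,-1) = (f(1,0),f(0,1),f(1,1))
replace slot 2: 2·((-2)+(-1)) − (-4) = -2 → (-2,-2,-1)
replace slot 1: 2·((-2)+(-1)) − (-2) = -4 → (-4,-2,-1)
replace slot 2: 2·((-4)+(-1)) − (-2) = -8 → (-4,-8,-1)

-4,-8,-1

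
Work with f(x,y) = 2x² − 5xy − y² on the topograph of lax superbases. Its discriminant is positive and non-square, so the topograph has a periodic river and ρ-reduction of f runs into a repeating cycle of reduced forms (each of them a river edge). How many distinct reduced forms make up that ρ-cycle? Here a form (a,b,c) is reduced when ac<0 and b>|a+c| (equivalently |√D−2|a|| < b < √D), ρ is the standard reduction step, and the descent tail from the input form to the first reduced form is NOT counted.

D = 33, ⌊√D⌋ = 5
descent: ρ → (-1,5,2)  [lands on river]
river: ρ → (2,3,-3)
river: ρ → (-3,3,2)
river: ρ → (2,5,-1)
ρ-cycle length = 4 (tail of 1 descent step not counted)

4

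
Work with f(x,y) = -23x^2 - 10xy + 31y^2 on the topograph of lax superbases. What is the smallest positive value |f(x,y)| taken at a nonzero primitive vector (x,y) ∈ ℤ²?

descent: ρ → (31,10,-23)  [lands on river]
river: ρ → (-23,36,18)
river: ρ → (18,36,-23)
river: ρ → (-23,10,31)
river: ρ → (31,52,-2)
river: ρ → (-2,52,31)
closes: descent 1, river 6
min |a| on river = 2

2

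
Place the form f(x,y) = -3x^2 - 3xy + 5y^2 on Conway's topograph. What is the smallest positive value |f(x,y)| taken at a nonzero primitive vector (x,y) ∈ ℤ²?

descent: ρ → (5,3,-3)  [lands on river]
river: ρ → (-3,3,5)
river: ρ → (5,7,-1)
river: ρ → (-1,7,5)
closes: descent 1, river 4
min |a| on river = 1

1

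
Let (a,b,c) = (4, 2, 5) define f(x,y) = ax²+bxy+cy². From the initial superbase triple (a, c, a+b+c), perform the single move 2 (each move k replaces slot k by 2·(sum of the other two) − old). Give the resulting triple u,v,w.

start (4,5,11) = (f(1,0),f(0,1),f(1,1))
replace slot 2: 2·(4+11) − 5 = 25 → (4,25,11)

4,25,11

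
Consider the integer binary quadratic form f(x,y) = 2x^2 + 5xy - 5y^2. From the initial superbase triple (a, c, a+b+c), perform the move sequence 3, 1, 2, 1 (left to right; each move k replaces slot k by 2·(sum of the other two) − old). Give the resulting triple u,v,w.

start (2,-5,2) = (f(1,0),f(0,1),f(1,1))
replace slot 3: 2·(2+(-5)) − 2 = -8 → (2,-5,-8)
replace slot 1: 2·((-5)+(-8)) − 2 = -28 → (-28,-5,-8)
replace slot 2: 2·((-28)+(-8)) − (-5) = -67 → (-28,-67,-8)
replace slot 1: 2·((-67)+(-8)) − (-28) = -122 → (-122,-67,-8)

-122,-67,-8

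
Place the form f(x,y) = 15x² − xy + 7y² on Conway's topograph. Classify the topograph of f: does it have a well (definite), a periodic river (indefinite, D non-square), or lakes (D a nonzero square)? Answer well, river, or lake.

D = b²−4ac = (-1)² − 4·15·7 = -419
D < 0 ⇒ definite ⇒ every region one sign ⇒ single well

well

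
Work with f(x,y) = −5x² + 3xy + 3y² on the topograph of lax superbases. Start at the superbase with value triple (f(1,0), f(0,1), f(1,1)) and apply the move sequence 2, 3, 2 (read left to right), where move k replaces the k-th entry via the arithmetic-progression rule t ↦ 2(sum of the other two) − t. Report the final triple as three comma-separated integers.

start (-5,3,1) = (f(1,0),f(0,1),f(1,1))
replace slot 2: 2·((-5)+1) − 3 = -11 → (-5,-11,1)
replace slot 3: 2·((-5)+(-11)) − 1 = -33 → (-5,-11,-33)
replace slot 2: 2·((-5)+(-33)) − (-11) = -65 → (-5,-65,-33)

-5,-65,-33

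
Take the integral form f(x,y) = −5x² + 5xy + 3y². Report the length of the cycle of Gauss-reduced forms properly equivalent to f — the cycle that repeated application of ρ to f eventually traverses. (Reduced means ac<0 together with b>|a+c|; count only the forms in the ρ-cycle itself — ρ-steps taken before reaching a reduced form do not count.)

D = 85, ⌊√D⌋ = 9
river: ρ → (3,7,-3)
river: ρ → (-3,5,5)
river: ρ → (5,5,-3)
river: ρ → (-3,7,3)
river: ρ → (3,5,-5)
river: ρ → (-5,5,3)
ρ-cycle length = 6 (tail of 0 descent steps not counted)

6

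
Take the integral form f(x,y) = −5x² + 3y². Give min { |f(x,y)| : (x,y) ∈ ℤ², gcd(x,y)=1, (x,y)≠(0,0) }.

descent: ρ → (3,6,-2)  [lands on river]
river: ρ → (-2,6,3)
closes: descent 1, river 2
min |a| on river = 2

2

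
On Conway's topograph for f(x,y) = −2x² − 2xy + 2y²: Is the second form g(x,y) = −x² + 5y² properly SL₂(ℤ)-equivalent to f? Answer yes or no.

D₁ = 20, D₂ = 20
river cycle of f (length 2): (2, 2, -2), (-2, 2, 2)
river cycle of g (length 2): (-1, 4, 1), (1, 4, -1)
cycles differ ⇒ inequivalent

no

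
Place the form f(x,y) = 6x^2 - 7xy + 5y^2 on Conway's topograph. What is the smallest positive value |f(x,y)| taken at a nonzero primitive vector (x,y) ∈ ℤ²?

translate: b→5 (≡-7 mod 12), so (6,-7,5)→(6,5,4)
flip: (6,5,4)→(4,-5,6)
translate: b→3 (≡-5 mod 8), so (4,-5,6)→(4,3,5)
reduced (well bottom): (4,3,5) with a≤c, −a<b≤a
well minimum = a = 4

4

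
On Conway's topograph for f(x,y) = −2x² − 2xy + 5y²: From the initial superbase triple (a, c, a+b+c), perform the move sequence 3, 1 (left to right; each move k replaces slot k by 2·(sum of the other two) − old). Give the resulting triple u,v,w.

start (-2,5,1) = (f(1,0),f(0,1),f(1,1))
replace slot 3: 2·((-2)+5) − 1 = 5 → (-2,5,5)
replace slot 1: 2·(5+5) − (-2) = 22 → (22,5,5)

22,5,5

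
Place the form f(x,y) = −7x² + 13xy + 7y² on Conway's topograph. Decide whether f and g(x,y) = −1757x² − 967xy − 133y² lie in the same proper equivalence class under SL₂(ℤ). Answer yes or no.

D₁ = 365, D₂ = 365
river cycle of f (length 6): (7, 15, -5), (-5, 15, 7), (7, 13, -7), (-7, 15, 5), (5, 15, -7), (-7, 13, 7)
river cycle of g (length 6): (5, 15, -7), (-7, 13, 7), (7, 15, -5), (-5, 15, 7), (7, 13, -7), (-7, 15, 5)
cycles coincide ⇒ equivalent

yes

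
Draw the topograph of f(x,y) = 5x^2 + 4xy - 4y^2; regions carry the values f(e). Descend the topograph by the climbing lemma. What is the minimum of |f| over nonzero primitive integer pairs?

river: ρ → (-4,4,5)
river: ρ → (5,6,-3)
river: ρ → (-3,6,5)
river: ρ → (5,4,-4)
closes: descent 0, river 4
min |a| on river = 3

3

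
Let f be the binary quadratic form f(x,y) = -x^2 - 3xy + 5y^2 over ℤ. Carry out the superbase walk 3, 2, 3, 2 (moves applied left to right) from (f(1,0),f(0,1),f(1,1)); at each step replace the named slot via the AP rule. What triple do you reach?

start (-1,5,1) = (f(1,0),f(0,1),f(1,1))
replace slot 3: 2·((-1)+5) − 1 = 7 → (-1,5,7)
replace slot 2: 2·((-1)+7) − 5 = 7 → (-1,7,7)
replace slot 3: 2·((-1)+7) − 7 = 5 → (-1,7,5)
replace slot 2: 2·((-1)+5) − 7 = 1 → (-1,1,5)

-1,1,5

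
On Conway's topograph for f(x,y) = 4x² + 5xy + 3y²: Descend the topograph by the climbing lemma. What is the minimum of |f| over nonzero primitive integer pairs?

translate: b→-3 (≡5 mod 8), so (4,5,3)→(4,-3,2)
flip: (4,-3,2)→(2,3,4)
translate: b→-1 (≡3 mod 4), so (2,3,4)→(2,-1,3)
reduced (well bottom): (2,-1,3) with a≤c, −a<b≤a
well minimum = a = 2

2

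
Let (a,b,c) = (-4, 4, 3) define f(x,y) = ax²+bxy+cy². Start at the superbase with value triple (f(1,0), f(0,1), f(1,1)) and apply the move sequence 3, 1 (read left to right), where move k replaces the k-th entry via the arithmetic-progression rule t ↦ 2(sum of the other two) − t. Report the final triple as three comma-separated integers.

start (-4,3,3) = (f(1,0),f(0,1),f(1,1))
replace slot 3: 2·((-4)+3) − 3 = -5 → (-4,3,-5)
replace slot 1: 2·(3+(-5)) − (-4) = 0 → (0,3,-5)

0,3,-5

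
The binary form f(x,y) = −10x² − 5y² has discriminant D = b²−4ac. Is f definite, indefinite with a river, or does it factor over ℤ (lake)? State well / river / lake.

D = b²−4ac = 0² − 4·(-10)·(-5) = -200
D < 0 ⇒ definite ⇒ every region one sign ⇒ single well

well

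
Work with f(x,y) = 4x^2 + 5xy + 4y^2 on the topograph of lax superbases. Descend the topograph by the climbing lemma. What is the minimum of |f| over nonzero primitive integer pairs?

translate: b→-3 (≡5 mod 8), so (4,5,4)→(4,-3,3)
flip: (4,-3,3)→(3,3,4)
reduced (well bottom): (3,3,4) with a≤c, −a<b≤a
well minimum = a = 3

3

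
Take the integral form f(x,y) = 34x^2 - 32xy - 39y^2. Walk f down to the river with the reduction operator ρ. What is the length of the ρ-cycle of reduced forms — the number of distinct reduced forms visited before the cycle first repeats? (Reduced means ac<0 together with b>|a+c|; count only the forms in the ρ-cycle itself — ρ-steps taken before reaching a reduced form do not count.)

D = 6328, ⌊√D⌋ = 79
descent: ρ → (-39,32,34)  [lands on river]
river: ρ → (34,36,-37)
river: ρ → (-37,38,33)
river: ρ → (33,28,-42)
river: ρ → (-42,56,19)
river: ρ → (19,58,-39)
river: ρ → (-39,20,38)
river: ρ → (38,56,-21)
river: ρ → (-21,70,17)
river: ρ → (17,66,-29)
river: ρ → (-29,50,33)
river: ρ → (33,16,-46)
river: ρ → (-46,76,3)
river: ρ → (3,74,-71)
river: ρ → (-71,68,6)
river: ρ → (6,76,-23)
river: ρ → (-23,62,27)
river: ρ → (27,46,-39)
ρ-cycle length = 18 (tail of 1 descent step not counted)

18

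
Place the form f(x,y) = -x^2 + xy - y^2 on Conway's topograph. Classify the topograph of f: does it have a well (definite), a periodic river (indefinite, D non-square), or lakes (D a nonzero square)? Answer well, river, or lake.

D = b²−4ac = 1² − 4·(-1)·(-1) = -3
D < 0 ⇒ definite ⇒ every region one sign ⇒ single well

well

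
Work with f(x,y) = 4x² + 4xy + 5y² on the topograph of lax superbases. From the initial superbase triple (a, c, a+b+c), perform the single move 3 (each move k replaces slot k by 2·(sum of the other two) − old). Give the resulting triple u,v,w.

start (4,5,13) = (f(1,0),f(0,1),f(1,1))
replace slot 3: 2·(4+5) − 13 = 5 → (4,5,5)

4,5,5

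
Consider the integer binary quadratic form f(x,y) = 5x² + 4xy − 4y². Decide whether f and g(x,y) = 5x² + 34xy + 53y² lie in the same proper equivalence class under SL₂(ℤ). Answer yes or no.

D₁ = 96, D₂ = 96
river cycle of f (length 4): (-4, 4, 5), (5, 6, -3), (-3, 6, 5), (5, 4, -4)
river cycle of g (length 4): (5, 4, -4), (-4, 4, 5), (5, 6, -3), (-3, 6, 5)
cycles coincide ⇒ equivalent

yes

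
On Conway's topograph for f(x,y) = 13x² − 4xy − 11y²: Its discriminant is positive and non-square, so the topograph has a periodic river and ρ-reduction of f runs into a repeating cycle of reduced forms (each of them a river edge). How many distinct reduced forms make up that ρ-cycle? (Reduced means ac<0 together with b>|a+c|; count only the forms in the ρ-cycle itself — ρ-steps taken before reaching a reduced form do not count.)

D = 588, ⌊√D⌋ = 24
descent: ρ → (-11,4,13)  [lands on river]
river: ρ → (13,22,-2)
river: ρ → (-2,22,13)
river: ρ → (13,4,-11)
river: ρ → (-11,18,6)
river: ρ → (6,18,-11)
ρ-cycle length = 6 (tail of 1 descent step not counted)

6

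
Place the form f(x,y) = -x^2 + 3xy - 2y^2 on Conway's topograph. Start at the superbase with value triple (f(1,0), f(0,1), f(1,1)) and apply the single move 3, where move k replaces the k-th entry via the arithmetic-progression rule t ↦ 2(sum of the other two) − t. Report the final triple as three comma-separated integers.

start (-1,-2,0) = (f(1,0),f(0,1),f(1,1))
replace slot 3: 2·((-1)+(-2)) − 0 = -6 → (-1,-2,-6)

-1,-2,-6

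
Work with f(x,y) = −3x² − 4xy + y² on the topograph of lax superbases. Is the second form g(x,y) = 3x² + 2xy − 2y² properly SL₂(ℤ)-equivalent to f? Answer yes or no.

D₁ = 28, D₂ = 28
river cycle of f (length 4): (1, 4, -3), (-3, 2, 2), (2, 2, -3), (-3, 4, 1)
river cycle of g (length 4): (-2, 2, 3), (3, 4, -1), (-1, 4, 3), (3, 2, -2)
cycles differ ⇒ inequivalent

no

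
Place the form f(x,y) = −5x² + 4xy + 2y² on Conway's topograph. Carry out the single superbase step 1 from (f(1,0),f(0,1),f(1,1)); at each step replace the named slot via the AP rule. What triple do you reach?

start (-5,2,1) = (f(1,0),f(0,1),f(1,1))
replace slot 1: 2·(2+1) − (-5) = 11 → (11,2,1)

11,2,1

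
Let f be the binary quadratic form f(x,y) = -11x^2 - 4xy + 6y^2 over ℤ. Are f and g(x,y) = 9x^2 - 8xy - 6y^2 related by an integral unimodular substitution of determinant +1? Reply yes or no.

D₁ = 280, D₂ = 280
river cycle of f (length 6): (6, 16, -1), (-1, 16, 6), (6, 8, -9), (-9, 10, 5), (5, 10, -9), (-9, 8, 6)
river cycle of g (length 6): (-6, 8, 9), (9, 10, -5), (-5, 10, 9), (9, 8, -6), (-6, 16, 1), (1, 16, -6)
cycles differ ⇒ inequivalent

no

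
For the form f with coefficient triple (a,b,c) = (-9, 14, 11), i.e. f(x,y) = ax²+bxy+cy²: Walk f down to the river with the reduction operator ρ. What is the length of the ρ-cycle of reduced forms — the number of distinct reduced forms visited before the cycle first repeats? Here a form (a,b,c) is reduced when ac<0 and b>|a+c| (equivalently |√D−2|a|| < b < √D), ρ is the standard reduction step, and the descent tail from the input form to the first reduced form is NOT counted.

D = 592, ⌊√D⌋ = 24
river: ρ → (11,8,-12)
river: ρ → (-12,16,7)
river: ρ → (7,12,-16)
river: ρ → (-16,20,3)
river: ρ → (3,22,-9)
river: ρ → (-9,14,11)
ρ-cycle length = 6 (tail of 0 descent steps not counted)

6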